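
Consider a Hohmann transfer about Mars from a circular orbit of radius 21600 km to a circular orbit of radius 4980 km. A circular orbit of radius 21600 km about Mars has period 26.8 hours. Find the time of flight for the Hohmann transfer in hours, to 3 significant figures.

t = 6.47 hours

From Kepler's third law T² = 4π²r³/μ at r = 21600 km, T = 26.8 hours = 26.8 × 3600 s = 96480 s: μ = 4π²r³/T² = 42741.2 km³/s².
Transfer-ellipse semi-major axis a_t = (r₁ + r₂)/2 = (21600 + 4980)/2 = 13290 km.
Transfer time t = π√(a_t³/μ) = π√((13290)³ / 42741.2) = 23280 s.
Converting: 23280 s ÷ 3600 s/hour = 6.47 hours.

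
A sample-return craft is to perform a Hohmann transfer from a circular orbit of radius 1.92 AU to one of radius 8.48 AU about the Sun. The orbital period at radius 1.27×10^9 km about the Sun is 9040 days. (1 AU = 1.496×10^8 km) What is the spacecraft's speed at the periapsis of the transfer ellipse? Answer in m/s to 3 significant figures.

From Kepler's third law T² = 4π²r³/μ at r = 1.27×10^9 km, T = 9040 days = 9040 × 86400 s = 7.81056×10^8 s: μ = 4π²r³/T² = 1.32558×10^11 km³/s².
In km: r₁ = 1.92 × 1.496×10^8 = 2.87232×10^8 km; r₂ = 8.48 × 1.496×10^8 = 1.268608×10^9 km.
The Hohmann ellipse has a_t = (r₁ + r₂)/2 = 7.7792×10^8 km.
At periapsis, r = 2.87232×10^8 km.
From the vis-viva equation, v = √[μ(2/r − 1/a_t)] = 27.43 km/s.

v = 27400 m/s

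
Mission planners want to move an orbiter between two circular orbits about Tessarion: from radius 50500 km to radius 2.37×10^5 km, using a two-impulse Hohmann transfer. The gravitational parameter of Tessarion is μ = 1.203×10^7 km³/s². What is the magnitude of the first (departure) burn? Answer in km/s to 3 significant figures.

The Hohmann ellipse has a_t = (r₁ + r₂)/2 = 1.4375×10^5 km.
Circular speed at r = 50500 km: v_c = √(μ/r) = 15.434 km/s.
Transfer-orbit speed at the same r (vis-viva, a = a_t): v_t = √[μ(2/r − 1/a_t)] = 19.818 km/s.
Δv₁ = |v_t − v_c| = |19.818 − 15.434| = 4.384 km/s.

Δv₁ = 4.38 km/s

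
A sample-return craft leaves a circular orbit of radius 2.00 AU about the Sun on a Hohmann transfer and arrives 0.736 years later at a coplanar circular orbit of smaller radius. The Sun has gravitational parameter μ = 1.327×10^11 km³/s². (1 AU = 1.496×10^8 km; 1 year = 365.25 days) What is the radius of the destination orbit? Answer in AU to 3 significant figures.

r₂ = 0.588 AU

In km: r₁ = 2.00 × 1.496×10^8 = 2.992×10^8 km.
Transfer time t = 0.736 years × 365.25 × 86400 s = 2.32263936×10^7 s, and t = π√(a_t³/μ).
So a_t = (μ t²/π²)^(1/3) = (1.327×10^11 × (2.32263936×10^7)² / π²)^(1/3) = 1.9357×10^8 km.
Since a_t = (r₁ + r₂)/2, r₂ = 2a_t − r₁ = 2×1.9357×10^8 − 2.992×10^8 = 8.794×10^7 km.
In AU: r₂ = 8.794×10^7 / 1.496×10^8 = 0.588 AU.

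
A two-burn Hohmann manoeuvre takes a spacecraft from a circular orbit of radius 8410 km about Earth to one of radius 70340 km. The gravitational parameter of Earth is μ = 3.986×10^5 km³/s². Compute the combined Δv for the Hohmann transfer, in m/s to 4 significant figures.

Δv = 3597 m/s

The Hohmann ellipse has a_t = (r₁ + r₂)/2 = 39375 km.
Circular speed at r₁: v₁ = √(μ/r₁) = √(3.986×10^5/8410) = 6.8845 km/s.
Transfer-orbit speed at r₁ (v² = μ(2/r − 1/a)): v_p = √[μ(2/r₁ − 1/a_t)] = 9.2016 km/s.
First burn Δv₁ = |v_p − v₁| = 2.317 km/s.
At r₂, v₂ = √(μ/r₂) = 2.380 km/s.
Transfer-orbit speed at r₂: v_a = √[μ(2/r₂ − 1/a_t)] = 1.100 km/s.
Second burn Δv₂ = |v₂ − v_a| = 1.280 km/s.
Δv = Δv₁ + Δv₂ = 2.317 + 1.280 = 3.597 km/s.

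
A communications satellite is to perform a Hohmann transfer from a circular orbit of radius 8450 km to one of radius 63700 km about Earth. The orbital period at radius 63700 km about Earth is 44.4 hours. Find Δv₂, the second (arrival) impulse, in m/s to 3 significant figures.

Δv₂ = 1290 m/s

From Kepler's third law T² = 4π²r³/μ at r = 63700 km, T = 44.4 hours = 44.4 × 3600 s = 1.5984×10^5 s: μ = 4π²r³/T² = 3.99399×10^5 km³/s².
Semi-major axis of the transfer orbit: a_t = (8450 + 63700)/2 = 36075 km.
On the circular orbit at r = 63700 km, v_c = √(μ/r) = 2.504 km/s.
Transfer-orbit speed at the same r (vis-viva, a = a_t): v_t = √[μ(2/r − 1/a_t)] = 1.212 km/s.
Δv₂ = |v_t − v_c| = |1.212 − 2.504| = 1.292 km/s.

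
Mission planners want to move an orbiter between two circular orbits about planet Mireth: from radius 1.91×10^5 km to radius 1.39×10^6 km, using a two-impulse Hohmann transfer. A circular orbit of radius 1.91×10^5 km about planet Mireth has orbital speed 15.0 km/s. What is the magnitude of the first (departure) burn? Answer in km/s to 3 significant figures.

From the circular-orbit relation v² = μ/r at r = 1.91×10^5 km: μ = v²r = (15.0)² × 1.91×10^5 = 4.29750×10^7 km³/s².
Semi-major axis of the transfer orbit: a_t = (1.910×10^5 + 1.390×10^6)/2 = 7.905×10^5 km.
Circular speed at r = 1.910×10^5 km: v_c = √(μ/r) = 15.000 km/s.
Vis-viva on the transfer ellipse at r = 1.910×10^5 km gives v_t = √[μ(2/r − 1/a_t)] = 19.891 km/s.
Δv₁ = |v_t − v_c| = |19.891 − 15.000| = 4.891 km/s.

Δv₁ = 4.89 km/s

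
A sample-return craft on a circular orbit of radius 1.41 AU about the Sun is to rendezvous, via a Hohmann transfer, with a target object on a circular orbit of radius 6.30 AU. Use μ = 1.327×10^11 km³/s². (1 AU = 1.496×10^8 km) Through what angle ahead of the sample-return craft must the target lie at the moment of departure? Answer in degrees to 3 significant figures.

φ = 93.8°

In km: r₁ = 1.41 × 1.496×10^8 = 2.10936×10^8 km; r₂ = 6.30 × 1.496×10^8 = 9.4248×10^8 km.
Transfer-ellipse semi-major axis a_t = (r₁ + r₂)/2 = (2.10936×10^8 + 9.4248×10^8)/2 = 5.76708×10^8 km.
The half-period of the transfer ellipse is t = π√(a_t³/μ) = 1.1944×10^8 s.
Target angular speed ω₂ = √(μ/r₂³) = 1.2590×10^-8 rad/s.
Angle swept by the target during transfer: ω₂·t = 1.5037 rad = 86.16°.
Arrival is 180° from departure on the ellipse, so φ = 180° − 86.16° = 93.8°.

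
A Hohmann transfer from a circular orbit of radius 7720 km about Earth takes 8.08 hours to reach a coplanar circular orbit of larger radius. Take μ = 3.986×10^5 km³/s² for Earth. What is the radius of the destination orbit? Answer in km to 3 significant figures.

r₂ = 57200 km

Transfer time t = 8.08 hours = 29088 s, and t = π√(a_t³/μ).
So a_t = (μ t²/π²)^(1/3) = (3.986×10^5 × (29088)² / π²)^(1/3) = 32451 km.
Since a_t = (r₁ + r₂)/2, r₂ = 2a_t − r₁ = 2×32451 − 7720 = 57182 km.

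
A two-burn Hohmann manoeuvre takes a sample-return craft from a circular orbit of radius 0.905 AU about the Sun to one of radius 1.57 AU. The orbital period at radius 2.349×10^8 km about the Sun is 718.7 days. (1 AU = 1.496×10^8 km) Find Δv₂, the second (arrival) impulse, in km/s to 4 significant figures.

Δv₂ = 3.443 km/s

From Kepler's third law T² = 4π²r³/μ at r = 2.349×10^8 km, T = 718.7 days = 718.7 × 86400 s = 6.209568×10^7 s: μ = 4π²r³/T² = 1.32705×10^11 km³/s².
In km: r₁ = 0.905 × 1.496×10^8 = 1.35388×10^8 km; r₂ = 1.57 × 1.496×10^8 = 2.34872×10^8 km.
Transfer-ellipse semi-major axis a_t = (r₁ + r₂)/2 = (1.35388×10^8 + 2.34872×10^8)/2 = 1.8513×10^8 km.
Circular speed at r = 2.34872×10^8 km: v_c = √(μ/r) = 23.770 km/s.
Transfer-orbit speed at the same r (vis-viva, a = a_t): v_t = √[μ(2/r − 1/a_t)] = 20.327 km/s.
Δv₂ = |v_t − v_c| = |20.327 − 23.770| = 3.443 km/s.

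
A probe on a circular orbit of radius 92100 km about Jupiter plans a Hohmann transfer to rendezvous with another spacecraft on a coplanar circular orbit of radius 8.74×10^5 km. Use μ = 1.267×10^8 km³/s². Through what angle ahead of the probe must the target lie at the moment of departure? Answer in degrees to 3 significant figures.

Transfer-ellipse semi-major axis a_t = (r₁ + r₂)/2 = (92100 + 8.740×10^5)/2 = 4.8305×10^5 km.
The half-period of the transfer ellipse is t = π√(a_t³/μ) = 93702 s.
Target angular speed ω₂ = √(μ/r₂³) = 1.3776×10^-5 rad/s.
Angle swept by the target during transfer: ω₂·t = 1.2908 rad = 73.96°.
The probe traverses 180° on the transfer ellipse, so the target must lead by 180° − 73.96° = 106°.

φ = 106°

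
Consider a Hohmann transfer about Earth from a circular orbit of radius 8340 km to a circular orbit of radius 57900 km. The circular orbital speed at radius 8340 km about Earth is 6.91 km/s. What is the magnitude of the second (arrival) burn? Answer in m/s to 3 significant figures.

Δv₂ = 1310 m/s

From the circular-orbit relation v² = μ/r at r = 8340 km: μ = v²r = (6.91)² × 8340 = 3.98219×10^5 km³/s².
Transfer-ellipse semi-major axis a_t = (r₁ + r₂)/2 = (8340 + 57900)/2 = 33120 km.
Circular speed at r = 57900 km: v_c = √(μ/r) = 2.623 km/s.
Vis-viva on the transfer ellipse at r = 57900 km gives v_t = √[μ(2/r − 1/a_t)] = 1.316 km/s.
Δv₂ = |v_t − v_c| = |1.316 − 2.623| = 1.307 km/s.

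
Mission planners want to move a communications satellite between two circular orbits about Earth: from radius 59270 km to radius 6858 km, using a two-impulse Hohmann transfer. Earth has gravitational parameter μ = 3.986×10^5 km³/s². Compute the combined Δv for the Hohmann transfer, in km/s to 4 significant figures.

Semi-major axis of the transfer orbit: a_t = (59270 + 6858)/2 = 33064 km.
Circular speed at r₁: v₁ = √(μ/r₁) = √(3.986×10^5/59270) = 2.5933 km/s.
Transfer-orbit speed at r₁ (v² = μ(2/r − 1/a)): v_a = √[μ(2/r₁ − 1/a_t)] = 1.1811 km/s.
First burn Δv₁ = |v_a − v₁| = 1.4122 km/s.
At r₂, v₂ = √(μ/r₂) = 7.62377 km/s.
Transfer-orbit speed at r₂: v_p = √[μ(2/r₂ − 1/a_t)] = 10.2073 km/s.
Second burn Δv₂ = |v₂ − v_p| = 2.5835 km/s.
Δv = Δv₁ + Δv₂ = 1.4122 + 2.5835 = 3.996 km/s.

Δv = 3.996 km/s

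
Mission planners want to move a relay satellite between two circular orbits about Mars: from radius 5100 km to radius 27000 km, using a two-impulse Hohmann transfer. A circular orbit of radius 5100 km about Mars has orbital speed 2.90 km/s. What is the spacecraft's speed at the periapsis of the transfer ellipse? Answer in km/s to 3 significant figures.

v = 3.76 km/s

From the circular-orbit relation v² = μ/r at r = 5100 km: μ = v²r = (2.90)² × 5100 = 42891.0 km³/s².
The Hohmann ellipse has a_t = (r₁ + r₂)/2 = 16050 km.
At periapsis, r = 5100 km.
From the vis-viva equation, v = √[μ(2/r − 1/a_t)] = 3.761 km/s.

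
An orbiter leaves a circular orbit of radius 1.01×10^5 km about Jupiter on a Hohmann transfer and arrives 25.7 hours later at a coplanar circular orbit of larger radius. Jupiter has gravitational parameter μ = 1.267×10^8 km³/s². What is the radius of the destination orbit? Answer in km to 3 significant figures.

Transfer time t = 25.7 hours = 92520 s, and t = π√(a_t³/μ).
So a_t = (μ t²/π²)^(1/3) = (1.267×10^8 × (92520)² / π²)^(1/3) = 4.7898×10^5 km.
Since a_t = (r₁ + r₂)/2, r₂ = 2a_t − r₁ = 2×4.7898×10^5 − 1.010×10^5 = 8.5696×10^5 km.

r₂ = 8.57×10^5 km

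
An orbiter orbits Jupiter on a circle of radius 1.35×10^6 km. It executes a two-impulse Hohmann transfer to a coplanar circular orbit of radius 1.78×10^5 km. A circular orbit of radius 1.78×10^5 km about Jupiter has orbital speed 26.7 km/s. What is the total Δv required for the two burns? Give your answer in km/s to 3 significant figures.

From the circular-orbit relation v² = μ/r at r = 1.78×10^5 km: μ = v²r = (26.7)² × 1.78×10^5 = 1.26894×10^8 km³/s².
The Hohmann ellipse has a_t = (r₁ + r₂)/2 = 7.640×10^5 km.
At r₁ the circular-orbit speed is v₁ = √(μ/r₁) = 9.695 km/s.
On the transfer ellipse at r₁, v² = μ(2/r − 1/a) gives v_a = √[μ(2/r₁ − 1/a_t)] = 4.680 km/s.
First burn Δv₁ = |v_a − v₁| = 5.015 km/s.
At r₂, v₂ = √(μ/r₂) = 26.700 km/s.
Transfer-orbit speed at r₂: v_p = √[μ(2/r₂ − 1/a_t)] = 35.492 km/s.
Second burn Δv₂ = |v₂ − v_p| = 8.792 km/s.
Total Δv = Δv₁ + Δv₂ = 13.81 km/s.

Δv = 13.8 km/s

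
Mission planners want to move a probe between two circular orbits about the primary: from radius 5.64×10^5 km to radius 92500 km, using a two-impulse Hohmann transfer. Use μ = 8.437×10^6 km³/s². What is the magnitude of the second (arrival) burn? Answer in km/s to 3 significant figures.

Δv₂ = 2.97 km/s

The Hohmann ellipse has a_t = (r₁ + r₂)/2 = 3.2825×10^5 km.
Circular speed at r = 92500 km: v_c = √(μ/r) = 9.55044 km/s.
Vis-viva on the transfer ellipse at r = 92500 km gives v_t = √[μ(2/r − 1/a_t)] = 12.5187 km/s.
Δv₂ = |v_t − v_c| = |12.5187 − 9.55044| = 2.968 km/s.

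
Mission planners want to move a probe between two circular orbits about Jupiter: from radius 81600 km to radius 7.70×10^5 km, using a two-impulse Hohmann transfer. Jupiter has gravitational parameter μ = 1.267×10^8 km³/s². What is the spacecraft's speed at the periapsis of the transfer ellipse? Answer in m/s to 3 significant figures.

v = 53000 m/s

The Hohmann ellipse has a_t = (r₁ + r₂)/2 = 4.258×10^5 km.
At periapsis, r = 81600 km.
Vis-viva: v = √[μ(2/r − 1/a_t)] = √[1.267×10^8 × (2/81600 − 1/4.258×10^5)] = 52.99 km/s.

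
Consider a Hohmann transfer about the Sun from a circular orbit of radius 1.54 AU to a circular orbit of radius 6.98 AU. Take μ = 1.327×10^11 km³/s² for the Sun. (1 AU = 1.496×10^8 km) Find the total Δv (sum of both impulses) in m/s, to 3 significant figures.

Δv = 11200 m/s

In km: r₁ = 1.54 × 1.496×10^8 = 2.30384×10^8 km; r₂ = 6.98 × 1.496×10^8 = 1.044208×10^9 km.
Transfer-ellipse semi-major axis a_t = (r₁ + r₂)/2 = (2.30384×10^8 + 1.044208×10^9)/2 = 6.37296×10^8 km.
At r₁ the circular-orbit speed is v₁ = √(μ/r₁) = 24.000 km/s.
On the transfer ellipse at r₁, vis-viva equation gives v_p = √[μ(2/r₁ − 1/a_t)] = 30.721 km/s.
First burn Δv₁ = |v_p − v₁| = 6.721 km/s.
At r₂, v₂ = √(μ/r₂) = 11.273 km/s.
Transfer-orbit speed at r₂: v_a = √[μ(2/r₂ − 1/a_t)] = 6.7779 km/s.
Second burn Δv₂ = |v₂ − v_a| = 4.495 km/s.
Total Δv = Δv₁ + Δv₂ = 11.22 km/s.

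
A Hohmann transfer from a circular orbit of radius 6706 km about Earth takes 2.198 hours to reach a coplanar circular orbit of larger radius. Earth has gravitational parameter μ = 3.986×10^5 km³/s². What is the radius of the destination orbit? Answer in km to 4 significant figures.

Transfer time t = 2.198 hours = 7912.8 s, and t = π√(a_t³/μ).
So a_t = (μ t²/π²)^(1/3) = (3.986×10^5 × (7912.8)² / π²)^(1/3) = 13624 km.
Since a_t = (r₁ + r₂)/2, r₂ = 2a_t − r₁ = 2×13624 − 6706 = 20542 km.

r₂ = 20540 km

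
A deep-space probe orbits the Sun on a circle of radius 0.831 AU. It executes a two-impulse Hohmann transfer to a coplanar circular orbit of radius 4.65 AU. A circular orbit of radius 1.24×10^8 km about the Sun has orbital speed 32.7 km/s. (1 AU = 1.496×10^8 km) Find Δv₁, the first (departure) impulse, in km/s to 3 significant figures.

Δv₁ = 9.88 km/s

From the circular-orbit relation v² = μ/r at r = 1.24×10^8 km: μ = v²r = (32.7)² × 1.24×10^8 = 1.32592×10^11 km³/s².
In km: r₁ = 0.831 × 1.496×10^8 = 1.243176×10^8 km; r₂ = 4.65 × 1.496×10^8 = 6.9564×10^8 km.
Semi-major axis of the transfer orbit: a_t = (1.243176×10^8 + 6.9564×10^8)/2 = 4.099788×10^8 km.
Circular speed at r = 1.243176×10^8 km: v_c = √(μ/r) = 32.6582 km/s.
Vis-viva on the transfer ellipse at r = 1.243176×10^8 km gives v_t = √[μ(2/r − 1/a_t)] = 42.5406 km/s.
Δv₁ = |v_t − v_c| = |42.5406 − 32.6582| = 9.882 km/s.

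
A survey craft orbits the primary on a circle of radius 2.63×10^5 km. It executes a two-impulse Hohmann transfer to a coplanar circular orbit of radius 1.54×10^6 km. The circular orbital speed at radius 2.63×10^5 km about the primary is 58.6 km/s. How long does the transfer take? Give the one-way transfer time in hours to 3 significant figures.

From the circular-orbit relation v² = μ/r at r = 2.63×10^5 km: μ = v²r = (58.6)² × 2.63×10^5 = 9.03131×10^8 km³/s².
Transfer-ellipse semi-major axis a_t = (r₁ + r₂)/2 = (2.630×10^5 + 1.540×10^6)/2 = 9.015×10^5 km.
By Kepler's third law the transfer-orbit period is T = 2π√(a_t³/μ), so t = T/2 = 89480 s.
Converting: 89480 s ÷ 3600 s/hour = 24.9 hours.

t = 24.9 hours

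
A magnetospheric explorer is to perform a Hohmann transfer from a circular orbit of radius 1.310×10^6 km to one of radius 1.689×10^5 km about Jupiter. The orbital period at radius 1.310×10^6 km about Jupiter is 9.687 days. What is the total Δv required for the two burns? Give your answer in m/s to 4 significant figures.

From Kepler's third law T² = 4π²r³/μ at r = 1.310×10^6 km, T = 9.687 days = 9.687 × 86400 s = 8.369568×10^5 s: μ = 4π²r³/T² = 1.26697×10^8 km³/s².
Semi-major axis of the transfer orbit: a_t = (1.310×10^6 + 1.689×10^5)/2 = 7.3945×10^5 km.
At r₁ the circular-orbit speed is v₁ = √(μ/r₁) = 9.834 km/s.
On the transfer ellipse at r₁, vis-viva gives v_a = √[μ(2/r₁ − 1/a_t)] = 4.700 km/s.
First burn Δv₁ = |v_a − v₁| = 5.134 km/s.
Circular speed at r₂: v₂ = √(μ/r₂) = 27.3885 km/s.
Transfer-orbit speed at r₂: v_p = √[μ(2/r₂ − 1/a_t)] = 36.4544 km/s.
Second burn Δv₂ = |v₂ − v_p| = 9.066 km/s.
Total Δv = Δv₁ + Δv₂ = 14.20 km/s.

Δv = 14200 m/s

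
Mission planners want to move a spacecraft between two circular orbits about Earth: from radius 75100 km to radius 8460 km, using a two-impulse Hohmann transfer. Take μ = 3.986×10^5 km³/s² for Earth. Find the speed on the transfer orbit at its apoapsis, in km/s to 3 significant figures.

v = 1.04 km/s

The Hohmann ellipse has a_t = (r₁ + r₂)/2 = 41780 km.
The apoapsis of the transfer ellipse is at r = 75100 km.
Applying v² = μ(2/r − 1/a_t): v = 1.037 km/s.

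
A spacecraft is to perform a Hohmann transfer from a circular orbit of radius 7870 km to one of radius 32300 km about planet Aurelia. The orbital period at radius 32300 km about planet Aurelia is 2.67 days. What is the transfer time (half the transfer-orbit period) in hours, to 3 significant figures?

From Kepler's third law T² = 4π²r³/μ at r = 32300 km, T = 2.67 days = 2.67 × 86400 s = 2.30688×10^5 s: μ = 4π²r³/T² = 24998.7 km³/s².
The Hohmann ellipse has a_t = (r₁ + r₂)/2 = 20085 km.
By Kepler's third law the transfer-orbit period is T = 2π√(a_t³/μ), so t = T/2 = 56560 s.
Converting: 56560 s ÷ 3600 s/hour = 15.7 hours.

t = 15.7 hours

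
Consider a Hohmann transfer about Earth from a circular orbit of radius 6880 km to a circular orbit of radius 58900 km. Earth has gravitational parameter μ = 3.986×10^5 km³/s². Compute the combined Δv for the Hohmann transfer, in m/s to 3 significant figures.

Δv = 3990 m/s

Semi-major axis of the transfer orbit: a_t = (6880 + 58900)/2 = 32890 km.
At r₁ the circular-orbit speed is v₁ = √(μ/r₁) = 7.6116 km/s.
On the transfer ellipse at r₁, v² = μ(2/r − 1/a) gives v_p = √[μ(2/r₁ − 1/a_t)] = 10.186 km/s.
First burn Δv₁ = |v_p − v₁| = 2.574 km/s.
At r₂, v₂ = √(μ/r₂) = 2.6014 km/s.
Transfer-orbit speed at r₂: v_a = √[μ(2/r₂ − 1/a_t)] = 1.1898 km/s.
Second burn Δv₂ = |v₂ − v_a| = 1.412 km/s.
Total Δv = Δv₁ + Δv₂ = 3.986 km/s.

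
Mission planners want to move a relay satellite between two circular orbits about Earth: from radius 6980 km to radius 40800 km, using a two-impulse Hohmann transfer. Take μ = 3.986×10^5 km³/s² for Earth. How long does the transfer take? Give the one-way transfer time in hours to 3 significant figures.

Transfer-ellipse semi-major axis a_t = (r₁ + r₂)/2 = (6980 + 40800)/2 = 23890 km.
Half the transfer-orbit period gives t = π√(a_t³/μ) = 18370 s.
Converting: 18370 s ÷ 3600 s/hour = 5.10 hours.

t = 5.10 hours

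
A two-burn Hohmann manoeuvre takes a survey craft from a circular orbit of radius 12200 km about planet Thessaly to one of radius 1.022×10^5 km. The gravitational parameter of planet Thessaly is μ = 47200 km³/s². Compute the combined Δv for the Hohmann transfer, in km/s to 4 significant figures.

Δv = 1.028 km/s

Semi-major axis of the transfer orbit: a_t = (12200 + 1.022×10^5)/2 = 57200 km.
Circular speed at r₁: v₁ = √(μ/r₁) = √(47200/12200) = 1.96694 km/s.
On the transfer ellipse at r₁, vis-viva equation gives v_p = √[μ(2/r₁ − 1/a_t)] = 2.62917 km/s.
First burn Δv₁ = |v_p − v₁| = 0.6622 km/s.
Circular speed at r₂: v₂ = √(μ/r₂) = 0.6796 km/s.
Transfer-orbit speed at r₂: v_a = √[μ(2/r₂ − 1/a_t)] = 0.3139 km/s.
Second burn Δv₂ = |v₂ − v_a| = 0.3657 km/s.
Δv = Δv₁ + Δv₂ = 0.6622 + 0.3657 = 1.028 km/s.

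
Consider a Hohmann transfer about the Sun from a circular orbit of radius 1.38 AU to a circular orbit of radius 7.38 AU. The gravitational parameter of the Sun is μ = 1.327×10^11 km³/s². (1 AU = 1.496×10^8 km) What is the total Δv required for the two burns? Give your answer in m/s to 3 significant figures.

In km: r₁ = 1.38 × 1.496×10^8 = 2.06448×10^8 km; r₂ = 7.38 × 1.496×10^8 = 1.104048×10^9 km.
The Hohmann ellipse has a_t = (r₁ + r₂)/2 = 6.55248×10^8 km.
At r₁ the circular-orbit speed is v₁ = √(μ/r₁) = 25.3530 km/s.
Transfer-orbit speed at r₁ (v² = μ(2/r − 1/a)): v_p = √[μ(2/r₁ − 1/a_t)] = 32.9095 km/s.
First burn Δv₁ = |v_p − v₁| = 7.5565 km/s.
Circular speed at r₂: v₂ = √(μ/r₂) = 10.9633 km/s.
Transfer-orbit speed at r₂: v_a = √[μ(2/r₂ − 1/a_t)] = 6.15381 km/s.
Second burn Δv₂ = |v₂ − v_a| = 4.8095 km/s.
Δv = Δv₁ + Δv₂ = 7.5565 + 4.8095 = 12.37 km/s.

Δv = 12400 m/s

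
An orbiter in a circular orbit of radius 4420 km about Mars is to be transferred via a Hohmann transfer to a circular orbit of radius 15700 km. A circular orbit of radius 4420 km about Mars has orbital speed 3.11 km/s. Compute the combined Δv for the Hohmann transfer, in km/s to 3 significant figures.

Δv = 1.33 km/s

From the circular-orbit relation v² = μ/r at r = 4420 km: μ = v²r = (3.11)² × 4420 = 42750.7 km³/s².
Semi-major axis of the transfer orbit: a_t = (4420 + 15700)/2 = 10060 km.
Circular speed at r₁: v₁ = √(μ/r₁) = √(42750.7/4420) = 3.1100 km/s.
Transfer-orbit speed at r₁ (v² = μ(2/r − 1/a)): v_p = √[μ(2/r₁ − 1/a_t)] = 3.8852 km/s.
First burn Δv₁ = |v_p − v₁| = 0.7752 km/s.
At r₂, v₂ = √(μ/r₂) = 1.650143 km/s.
Transfer-orbit speed at r₂: v_a = √[μ(2/r₂ − 1/a_t)] = 1.093790 km/s.
Second burn Δv₂ = |v₂ − v_a| = 0.5564 km/s.
Total Δv = Δv₁ + Δv₂ = 1.332 km/s.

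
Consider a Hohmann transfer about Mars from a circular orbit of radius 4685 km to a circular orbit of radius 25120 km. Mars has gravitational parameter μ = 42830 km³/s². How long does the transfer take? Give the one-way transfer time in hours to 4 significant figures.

t = 7.671 hours

Transfer-ellipse semi-major axis a_t = (r₁ + r₂)/2 = (4685 + 25120)/2 = 14902.5 km.
Transfer time t = π√(a_t³/μ) = π√((14902.5)³ / 42830) = 27616 s.
Converting: 27616 s ÷ 3600 s/hour = 7.671 hours.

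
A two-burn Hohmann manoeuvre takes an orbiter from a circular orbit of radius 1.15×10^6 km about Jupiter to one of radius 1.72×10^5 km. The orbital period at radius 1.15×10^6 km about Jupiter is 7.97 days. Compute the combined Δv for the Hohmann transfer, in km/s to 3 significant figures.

From Kepler's third law T² = 4π²r³/μ at r = 1.15×10^6 km, T = 7.97 days = 7.97 × 86400 s = 6.88608×10^5 s: μ = 4π²r³/T² = 1.26622×10^8 km³/s².
Transfer-ellipse semi-major axis a_t = (r₁ + r₂)/2 = (1.150×10^6 + 1.720×10^5)/2 = 6.610×10^5 km.
At r₁ the circular-orbit speed is v₁ = √(μ/r₁) = 10.493 km/s.
Transfer-orbit speed at r₁ (vis-viva): v_a = √[μ(2/r₁ − 1/a_t)] = 5.3527 km/s.
First burn Δv₁ = |v_a − v₁| = 5.140 km/s.
Circular speed at r₂: v₂ = √(μ/r₂) = 27.1325 km/s.
Transfer-orbit speed at r₂: v_p = √[μ(2/r₂ − 1/a_t)] = 35.7881 km/s.
Second burn Δv₂ = |v₂ − v_p| = 8.656 km/s.
Total Δv = Δv₁ + Δv₂ = 13.80 km/s.

Δv = 13.8 km/s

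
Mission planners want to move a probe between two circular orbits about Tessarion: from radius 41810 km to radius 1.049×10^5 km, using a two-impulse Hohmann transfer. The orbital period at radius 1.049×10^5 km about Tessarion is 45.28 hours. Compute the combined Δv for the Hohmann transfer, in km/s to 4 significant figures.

Δv = 2.245 km/s

From Kepler's third law T² = 4π²r³/μ at r = 1.049×10^5 km, T = 45.28 hours = 45.28 × 3600 s = 1.63008×10^5 s: μ = 4π²r³/T² = 1.71502×10^6 km³/s².
The Hohmann ellipse has a_t = (r₁ + r₂)/2 = 73355 km.
At r₁ the circular-orbit speed is v₁ = √(μ/r₁) = 6.405 km/s.
Transfer-orbit speed at r₁ (v² = μ(2/r − 1/a)): v_p = √[μ(2/r₁ − 1/a_t)] = 7.659 km/s.
First burn Δv₁ = |v_p − v₁| = 1.254 km/s.
At r₂, v₂ = √(μ/r₂) = 4.0434 km/s.
Transfer-orbit speed at r₂: v_a = √[μ(2/r₂ − 1/a_t)] = 3.0526 km/s.
Second burn Δv₂ = |v₂ − v_a| = 0.9908 km/s.
Total Δv = Δv₁ + Δv₂ = 2.245 km/s.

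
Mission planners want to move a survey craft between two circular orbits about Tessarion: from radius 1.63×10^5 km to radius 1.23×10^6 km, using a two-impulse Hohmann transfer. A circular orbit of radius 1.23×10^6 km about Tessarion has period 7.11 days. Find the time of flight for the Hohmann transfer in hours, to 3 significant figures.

From Kepler's third law T² = 4π²r³/μ at r = 1.23×10^6 km, T = 7.11 days = 7.11 × 86400 s = 6.14304×10^5 s: μ = 4π²r³/T² = 1.94674×10^8 km³/s².
Transfer-ellipse semi-major axis a_t = (r₁ + r₂)/2 = (1.630×10^5 + 1.230×10^6)/2 = 6.965×10^5 km.
Transfer time t = π√(a_t³/μ) = π√((6.965×10^5)³ / 1.94674×10^8) = 1.309×10^5 s.
Converting: 1.309×10^5 s ÷ 3600 s/hour = 36.4 hours.

t = 36.4 hours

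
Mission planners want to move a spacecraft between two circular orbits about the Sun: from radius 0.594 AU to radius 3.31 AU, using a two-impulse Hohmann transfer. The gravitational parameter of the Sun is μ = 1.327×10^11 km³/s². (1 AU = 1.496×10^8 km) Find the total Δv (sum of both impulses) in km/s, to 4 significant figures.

Δv = 19.02 km/s

In km: r₁ = 0.594 × 1.496×10^8 = 8.88624×10^7 km; r₂ = 3.31 × 1.496×10^8 = 4.95176×10^8 km.
The Hohmann ellipse has a_t = (r₁ + r₂)/2 = 2.920192×10^8 km.
Circular speed at r₁: v₁ = √(μ/r₁) = √(1.327×10^11/8.88624×10^7) = 38.64 km/s.
Transfer-orbit speed at r₁ (v² = μ(2/r − 1/a)): v_p = √[μ(2/r₁ − 1/a_t)] = 50.32 km/s.
First burn Δv₁ = |v_p − v₁| = 11.68 km/s.
Circular speed at r₂: v₂ = √(μ/r₂) = 16.37 km/s.
Transfer-orbit speed at r₂: v_a = √[μ(2/r₂ − 1/a_t)] = 9.030 km/s.
Second burn Δv₂ = |v₂ − v_a| = 7.340 km/s.
Δv = Δv₁ + Δv₂ = 11.68 + 7.340 = 19.02 km/s.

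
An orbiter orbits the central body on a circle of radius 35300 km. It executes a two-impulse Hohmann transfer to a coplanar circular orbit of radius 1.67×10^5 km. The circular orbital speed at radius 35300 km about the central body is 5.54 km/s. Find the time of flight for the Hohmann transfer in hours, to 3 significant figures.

t = 27.0 hours

From the circular-orbit relation v² = μ/r at r = 35300 km: μ = v²r = (5.54)² × 35300 = 1.08341×10^6 km³/s².
Transfer-ellipse semi-major axis a_t = (r₁ + r₂)/2 = (35300 + 1.670×10^5)/2 = 1.0115×10^5 km.
Transfer time t = π√(a_t³/μ) = π√((1.0115×10^5)³ / 1.08341×10^6) = 97100 s.
Converting: 97100 s ÷ 3600 s/hour = 27.0 hours.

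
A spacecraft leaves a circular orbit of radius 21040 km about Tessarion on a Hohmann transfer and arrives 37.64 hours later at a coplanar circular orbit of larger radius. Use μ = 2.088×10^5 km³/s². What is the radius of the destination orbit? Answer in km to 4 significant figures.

r₂ = 1.249×10^5 km

Transfer time t = 37.64 hours = 1.35504×10^5 s, and t = π√(a_t³/μ).
So a_t = (μ t²/π²)^(1/3) = (2.088×10^5 × (1.35504×10^5)² / π²)^(1/3) = 72965 km.
Since a_t = (r₁ + r₂)/2, r₂ = 2a_t − r₁ = 2×72965 − 21040 = 1.2489×10^5 km.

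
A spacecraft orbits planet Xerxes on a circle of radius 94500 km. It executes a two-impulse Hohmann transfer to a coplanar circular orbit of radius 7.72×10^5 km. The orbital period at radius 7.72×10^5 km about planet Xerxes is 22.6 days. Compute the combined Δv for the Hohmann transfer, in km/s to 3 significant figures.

Δv = 3.70 km/s

From Kepler's third law T² = 4π²r³/μ at r = 7.72×10^5 km, T = 22.6 days = 22.6 × 86400 s = 1.95264×10^6 s: μ = 4π²r³/T² = 4.76395×10^6 km³/s².
Semi-major axis of the transfer orbit: a_t = (94500 + 7.720×10^5)/2 = 4.3325×10^5 km.
Circular speed at r₁: v₁ = √(μ/r₁) = √(4.76395×10^6/94500) = 7.100 km/s.
On the transfer ellipse at r₁, vis-viva equation gives v_p = √[μ(2/r₁ − 1/a_t)] = 9.478 km/s.
First burn Δv₁ = |v_p − v₁| = 2.378 km/s.
Circular speed at r₂: v₂ = √(μ/r₂) = 2.484 km/s.
Transfer-orbit speed at r₂: v_a = √[μ(2/r₂ − 1/a_t)] = 1.160 km/s.
Second burn Δv₂ = |v₂ − v_a| = 1.324 km/s.
Δv = Δv₁ + Δv₂ = 2.378 + 1.324 = 3.702 km/s.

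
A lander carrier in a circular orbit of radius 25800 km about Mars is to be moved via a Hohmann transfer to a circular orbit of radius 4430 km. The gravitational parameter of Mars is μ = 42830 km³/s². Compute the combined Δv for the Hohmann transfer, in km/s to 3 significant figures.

Transfer-ellipse semi-major axis a_t = (r₁ + r₂)/2 = (25800 + 4430)/2 = 15115 km.
At r₁ the circular-orbit speed is v₁ = √(μ/r₁) = 1.2884 km/s.
Transfer-orbit speed at r₁ (v² = μ(2/r − 1/a)): v_a = √[μ(2/r₁ − 1/a_t)] = 0.69753 km/s.
First burn Δv₁ = |v_a − v₁| = 0.5909 km/s.
At r₂, v₂ = √(μ/r₂) = 3.109 km/s.
Transfer-orbit speed at r₂: v_p = √[μ(2/r₂ − 1/a_t)] = 4.062 km/s.
Second burn Δv₂ = |v₂ − v_p| = 0.9530 km/s.
Total Δv = Δv₁ + Δv₂ = 1.544 km/s.

Δv = 1.54 km/s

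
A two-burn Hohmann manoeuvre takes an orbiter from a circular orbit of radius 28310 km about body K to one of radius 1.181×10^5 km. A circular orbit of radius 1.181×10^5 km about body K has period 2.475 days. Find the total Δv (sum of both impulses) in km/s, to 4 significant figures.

From Kepler's third law T² = 4π²r³/μ at r = 1.181×10^5 km, T = 2.475 days = 2.475 × 86400 s = 2.1384×10^5 s: μ = 4π²r³/T² = 1.42210×10^6 km³/s².
The Hohmann ellipse has a_t = (r₁ + r₂)/2 = 73205 km.
Circular speed at r₁: v₁ = √(μ/r₁) = √(1.42210×10^6/28310) = 7.0875 km/s.
On the transfer ellipse at r₁, vis-viva gives v_p = √[μ(2/r₁ − 1/a_t)] = 9.0022 km/s.
First burn Δv₁ = |v_p − v₁| = 1.915 km/s.
At r₂, v₂ = √(μ/r₂) = 3.470 km/s.
Transfer-orbit speed at r₂: v_a = √[μ(2/r₂ − 1/a_t)] = 2.158 km/s.
Second burn Δv₂ = |v₂ − v_a| = 1.312 km/s.
Δv = Δv₁ + Δv₂ = 1.915 + 1.312 = 3.227 km/s.

Δv = 3.227 km/s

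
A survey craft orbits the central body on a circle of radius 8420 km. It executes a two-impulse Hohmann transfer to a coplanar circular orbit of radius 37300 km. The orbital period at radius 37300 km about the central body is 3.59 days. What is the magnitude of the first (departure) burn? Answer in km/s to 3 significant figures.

Δv₁ = 0.441 km/s

From Kepler's third law T² = 4π²r³/μ at r = 37300 km, T = 3.59 days = 3.59 × 86400 s = 3.10176×10^5 s: μ = 4π²r³/T² = 21294.6 km³/s².
The Hohmann ellipse has a_t = (r₁ + r₂)/2 = 22860 km.
Circular speed at r = 8420 km: v_c = √(μ/r) = 1.5903 km/s.
Transfer-orbit speed at the same r (vis-viva, a = a_t): v_t = √[μ(2/r − 1/a_t)] = 2.0314 km/s.
Δv₁ = |v_t − v_c| = |2.0314 − 1.5903| = 0.4411 km/s.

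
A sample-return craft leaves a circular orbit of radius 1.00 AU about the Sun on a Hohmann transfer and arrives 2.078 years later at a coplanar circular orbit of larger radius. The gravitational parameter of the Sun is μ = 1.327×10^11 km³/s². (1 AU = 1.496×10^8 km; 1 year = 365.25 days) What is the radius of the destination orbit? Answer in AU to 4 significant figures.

In km: r₁ = 1.00 × 1.496×10^8 = 1.496×10^8 km.
Transfer time t = 2.078 years × 365.25 × 86400 s = 6.55766928×10^7 s, and t = π√(a_t³/μ).
So a_t = (μ t²/π²)^(1/3) = (1.327×10^11 × (6.55766928×10^7)² / π²)^(1/3) = 3.8668×10^8 km.
Since a_t = (r₁ + r₂)/2, r₂ = 2a_t − r₁ = 2×3.8668×10^8 − 1.496×10^8 = 6.2376×10^8 km.
In AU: r₂ = 6.2376×10^8 / 1.496×10^8 = 4.170 AU.

r₂ = 4.170 AU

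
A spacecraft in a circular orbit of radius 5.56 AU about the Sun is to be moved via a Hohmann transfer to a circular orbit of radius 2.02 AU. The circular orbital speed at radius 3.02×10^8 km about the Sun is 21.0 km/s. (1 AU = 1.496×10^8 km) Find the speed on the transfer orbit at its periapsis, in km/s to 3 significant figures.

From the circular-orbit relation v² = μ/r at r = 3.02×10^8 km: μ = v²r = (21.0)² × 3.02×10^8 = 1.33182×10^11 km³/s².
In km: r₁ = 5.56 × 1.496×10^8 = 8.31776×10^8 km; r₂ = 2.02 × 1.496×10^8 = 3.02192×10^8 km.
Semi-major axis of the transfer orbit: a_t = (8.31776×10^8 + 3.02192×10^8)/2 = 5.66984×10^8 km.
The periapsis of the transfer ellipse is at r = 3.02192×10^8 km.
Vis-viva: v = √[μ(2/r − 1/a_t)] = √[1.33182×10^11 × (2/3.02192×10^8 − 1/5.66984×10^8)] = 25.43 km/s.

v = 25.4 km/s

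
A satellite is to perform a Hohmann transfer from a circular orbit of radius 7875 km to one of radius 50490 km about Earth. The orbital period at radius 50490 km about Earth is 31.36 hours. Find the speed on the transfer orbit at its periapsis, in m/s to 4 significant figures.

From Kepler's third law T² = 4π²r³/μ at r = 50490 km, T = 31.36 hours = 31.36 × 3600 s = 1.12896×10^5 s: μ = 4π²r³/T² = 3.98675×10^5 km³/s².
Semi-major axis of the transfer orbit: a_t = (7875 + 50490)/2 = 29182.5 km.
The periapsis of the transfer ellipse is at r = 7875 km.
Vis-viva: v = √[μ(2/r − 1/a_t)] = √[3.98675×10^5 × (2/7875 − 1/29182.5)] = 9.359 km/s.

v = 9359 m/s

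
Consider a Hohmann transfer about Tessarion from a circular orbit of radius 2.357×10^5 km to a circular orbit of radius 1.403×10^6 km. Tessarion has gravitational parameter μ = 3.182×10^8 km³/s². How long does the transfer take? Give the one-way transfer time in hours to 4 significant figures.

The Hohmann ellipse has a_t = (r₁ + r₂)/2 = 8.1935×10^5 km.
Half the transfer-orbit period gives t = π√(a_t³/μ) = 1.306×10^5 s.
Converting: 1.306×10^5 s ÷ 3600 s/hour = 36.28 hours.

t = 36.28 hours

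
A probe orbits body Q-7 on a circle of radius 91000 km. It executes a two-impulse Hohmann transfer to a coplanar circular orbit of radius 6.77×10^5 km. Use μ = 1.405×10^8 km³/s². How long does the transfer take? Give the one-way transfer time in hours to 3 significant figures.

t = 17.5 hours

Transfer-ellipse semi-major axis a_t = (r₁ + r₂)/2 = (91000 + 6.770×10^5)/2 = 3.840×10^5 km.
Half the transfer-orbit period gives t = π√(a_t³/μ) = 63070 s.
Converting: 63070 s ÷ 3600 s/hour = 17.5 hours.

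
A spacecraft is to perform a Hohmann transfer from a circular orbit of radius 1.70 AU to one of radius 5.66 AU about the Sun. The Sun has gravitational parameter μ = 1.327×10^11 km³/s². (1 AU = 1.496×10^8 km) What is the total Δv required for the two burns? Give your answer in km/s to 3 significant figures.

Δv = 9.50 km/s

In km: r₁ = 1.70 × 1.496×10^8 = 2.5432×10^8 km; r₂ = 5.66 × 1.496×10^8 = 8.46736×10^8 km.
Transfer-ellipse semi-major axis a_t = (r₁ + r₂)/2 = (2.5432×10^8 + 8.46736×10^8)/2 = 5.50528×10^8 km.
Circular speed at r₁: v₁ = √(μ/r₁) = √(1.327×10^11/2.5432×10^8) = 22.843 km/s.
On the transfer ellipse at r₁, v² = μ(2/r − 1/a) gives v_p = √[μ(2/r₁ − 1/a_t)] = 28.329 km/s.
First burn Δv₁ = |v_p − v₁| = 5.486 km/s.
At r₂, v₂ = √(μ/r₂) = 12.519 km/s.
Transfer-orbit speed at r₂: v_a = √[μ(2/r₂ − 1/a_t)] = 8.5087 km/s.
Second burn Δv₂ = |v₂ − v_a| = 4.010 km/s.
Total Δv = Δv₁ + Δv₂ = 9.496 km/s.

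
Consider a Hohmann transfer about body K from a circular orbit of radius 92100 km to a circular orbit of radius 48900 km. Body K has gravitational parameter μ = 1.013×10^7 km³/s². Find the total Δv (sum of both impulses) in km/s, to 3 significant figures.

Transfer-ellipse semi-major axis a_t = (r₁ + r₂)/2 = (92100 + 48900)/2 = 70500 km.
Circular speed at r₁: v₁ = √(μ/r₁) = √(1.013×10^7/92100) = 10.4876 km/s.
Transfer-orbit speed at r₁ (v² = μ(2/r − 1/a)): v_a = √[μ(2/r₁ − 1/a_t)] = 8.73443 km/s.
First burn Δv₁ = |v_a − v₁| = 1.753 km/s.
Circular speed at r₂: v₂ = √(μ/r₂) = 14.393 km/s.
Transfer-orbit speed at r₂: v_p = √[μ(2/r₂ − 1/a_t)] = 16.451 km/s.
Second burn Δv₂ = |v₂ − v_p| = 2.058 km/s.
Total Δv = Δv₁ + Δv₂ = 3.811 km/s.

Δv = 3.81 km/s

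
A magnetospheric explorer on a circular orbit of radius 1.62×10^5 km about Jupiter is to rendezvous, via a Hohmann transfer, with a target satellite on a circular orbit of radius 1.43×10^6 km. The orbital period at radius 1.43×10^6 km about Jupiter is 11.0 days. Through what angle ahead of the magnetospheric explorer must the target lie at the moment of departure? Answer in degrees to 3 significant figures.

φ = 105°

From Kepler's third law T² = 4π²r³/μ at r = 1.43×10^6 km, T = 11.0 days = 11.0 × 86400 s = 9.504×10^5 s: μ = 4π²r³/T² = 1.27807×10^8 km³/s².
Semi-major axis of the transfer orbit: a_t = (1.620×10^5 + 1.430×10^6)/2 = 7.960×10^5 km.
Transfer time t = π√(a_t³/μ) = 1.9735×10^5 s.
Target angular speed ω₂ = √(μ/r₂³) = 6.6111×10^-6 rad/s.
Angle swept by the target during transfer: ω₂·t = 1.3047 rad = 74.75°.
The magnetospheric explorer traverses 180° on the transfer ellipse, so the target must lead by 180° − 74.75° = 105°.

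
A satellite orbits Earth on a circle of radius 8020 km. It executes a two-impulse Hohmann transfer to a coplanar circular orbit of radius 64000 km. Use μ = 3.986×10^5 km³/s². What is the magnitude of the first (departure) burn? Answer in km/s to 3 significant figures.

Transfer-ellipse semi-major axis a_t = (r₁ + r₂)/2 = (8020 + 64000)/2 = 36010 km.
Circular speed at r = 8020 km: v_c = √(μ/r) = 7.050 km/s.
Transfer-orbit speed at the same r (vis-viva, a = a_t): v_t = √[μ(2/r − 1/a_t)] = 9.399 km/s.
Δv₁ = |v_t − v_c| = |9.399 − 7.050| = 2.349 km/s.

Δv₁ = 2.35 km/s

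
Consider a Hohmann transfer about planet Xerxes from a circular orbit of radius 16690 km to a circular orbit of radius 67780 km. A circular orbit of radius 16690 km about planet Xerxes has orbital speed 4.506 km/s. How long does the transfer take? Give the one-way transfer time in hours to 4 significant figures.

From the circular-orbit relation v² = μ/r at r = 16690 km: μ = v²r = (4.506)² × 16690 = 3.38874×10^5 km³/s².
Semi-major axis of the transfer orbit: a_t = (16690 + 67780)/2 = 42235 km.
By Kepler's third law the transfer-orbit period is T = 2π√(a_t³/μ), so t = T/2 = 46840 s.
Converting: 46840 s ÷ 3600 s/hour = 13.01 hours.

t = 13.01 hours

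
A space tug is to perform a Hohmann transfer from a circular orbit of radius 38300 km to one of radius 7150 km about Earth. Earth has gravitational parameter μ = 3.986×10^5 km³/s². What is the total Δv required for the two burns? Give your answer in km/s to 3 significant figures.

The Hohmann ellipse has a_t = (r₁ + r₂)/2 = 22725 km.
At r₁ the circular-orbit speed is v₁ = √(μ/r₁) = 3.226 km/s.
Transfer-orbit speed at r₁ (v² = μ(2/r − 1/a)): v_a = √[μ(2/r₁ − 1/a_t)] = 1.810 km/s.
First burn Δv₁ = |v_a − v₁| = 1.416 km/s.
At r₂, v₂ = √(μ/r₂) = 7.466 km/s.
Transfer-orbit speed at r₂: v_p = √[μ(2/r₂ − 1/a_t)] = 9.693 km/s.
Second burn Δv₂ = |v₂ − v_p| = 2.227 km/s.
Δv = Δv₁ + Δv₂ = 1.416 + 2.227 = 3.643 km/s.

Δv = 3.64 km/s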